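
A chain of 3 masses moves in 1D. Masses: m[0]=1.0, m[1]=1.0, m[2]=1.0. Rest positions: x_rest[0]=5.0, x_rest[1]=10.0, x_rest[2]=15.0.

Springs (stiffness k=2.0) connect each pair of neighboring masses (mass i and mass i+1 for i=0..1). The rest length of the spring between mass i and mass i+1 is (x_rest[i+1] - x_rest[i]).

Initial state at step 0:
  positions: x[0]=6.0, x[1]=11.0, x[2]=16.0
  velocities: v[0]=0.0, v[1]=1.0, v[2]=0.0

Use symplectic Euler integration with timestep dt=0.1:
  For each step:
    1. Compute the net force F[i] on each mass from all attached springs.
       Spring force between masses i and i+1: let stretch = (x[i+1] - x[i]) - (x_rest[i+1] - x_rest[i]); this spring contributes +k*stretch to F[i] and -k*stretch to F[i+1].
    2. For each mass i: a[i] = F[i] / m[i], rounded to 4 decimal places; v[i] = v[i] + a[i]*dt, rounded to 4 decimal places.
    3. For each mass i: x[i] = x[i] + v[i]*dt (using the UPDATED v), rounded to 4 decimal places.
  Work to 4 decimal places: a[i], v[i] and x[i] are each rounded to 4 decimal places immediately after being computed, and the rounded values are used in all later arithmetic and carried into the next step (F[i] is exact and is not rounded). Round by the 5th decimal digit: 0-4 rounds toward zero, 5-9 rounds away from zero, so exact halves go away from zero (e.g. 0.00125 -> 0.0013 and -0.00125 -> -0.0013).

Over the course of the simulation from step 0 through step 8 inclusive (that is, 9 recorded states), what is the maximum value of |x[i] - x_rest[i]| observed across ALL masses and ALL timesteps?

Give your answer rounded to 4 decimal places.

Step 0: x=[6.0000 11.0000 16.0000] v=[0.0000 1.0000 0.0000]
Step 1: x=[6.0000 11.1000 16.0000] v=[0.0000 1.0000 0.0000]
Step 2: x=[6.0020 11.1960 16.0020] v=[0.0200 0.9600 0.0200]
Step 3: x=[6.0079 11.2842 16.0079] v=[0.0588 0.8824 0.0588]
Step 4: x=[6.0193 11.3614 16.0193] v=[0.1141 0.7719 0.1141]
Step 5: x=[6.0376 11.4249 16.0376] v=[0.1825 0.6351 0.1825]
Step 6: x=[6.0636 11.4729 16.0636] v=[0.2600 0.4802 0.2600]
Step 7: x=[6.0978 11.5046 16.0978] v=[0.3419 0.3165 0.3419]
Step 8: x=[6.1401 11.5200 16.1401] v=[0.4233 0.1538 0.4233]
Max displacement = 1.5200

Answer: 1.5200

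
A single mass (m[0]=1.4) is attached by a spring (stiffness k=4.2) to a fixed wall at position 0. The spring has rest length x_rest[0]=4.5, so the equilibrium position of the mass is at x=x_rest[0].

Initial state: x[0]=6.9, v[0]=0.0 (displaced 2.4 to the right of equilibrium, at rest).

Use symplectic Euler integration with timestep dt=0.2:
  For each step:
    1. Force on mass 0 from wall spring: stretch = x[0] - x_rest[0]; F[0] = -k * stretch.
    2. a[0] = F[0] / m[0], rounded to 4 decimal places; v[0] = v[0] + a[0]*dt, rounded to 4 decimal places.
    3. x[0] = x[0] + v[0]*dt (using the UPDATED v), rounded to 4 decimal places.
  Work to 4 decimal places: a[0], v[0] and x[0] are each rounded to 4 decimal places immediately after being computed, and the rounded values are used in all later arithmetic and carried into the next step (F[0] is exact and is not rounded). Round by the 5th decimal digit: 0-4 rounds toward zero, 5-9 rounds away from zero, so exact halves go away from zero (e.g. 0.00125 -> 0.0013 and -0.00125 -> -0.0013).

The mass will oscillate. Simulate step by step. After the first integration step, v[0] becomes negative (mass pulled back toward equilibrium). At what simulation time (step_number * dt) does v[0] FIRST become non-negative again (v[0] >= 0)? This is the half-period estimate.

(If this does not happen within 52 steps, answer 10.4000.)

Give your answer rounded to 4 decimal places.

Answer: 2.0000

Derivation:
Step 0: x=[6.9000] v=[0.0000]
Step 1: x=[6.6120] v=[-1.4400]
Step 2: x=[6.0706] v=[-2.7072]
Step 3: x=[5.3407] v=[-3.6496]
Step 4: x=[4.5099] v=[-4.1540]
Step 5: x=[3.6779] v=[-4.1599]
Step 6: x=[2.9446] v=[-3.6666]
Step 7: x=[2.3979] v=[-2.7334]
Step 8: x=[2.1035] v=[-1.4721]
Step 9: x=[2.0967] v=[-0.0342]
Step 10: x=[2.3783] v=[1.4078]
First v>=0 after going negative at step 10, time=2.0000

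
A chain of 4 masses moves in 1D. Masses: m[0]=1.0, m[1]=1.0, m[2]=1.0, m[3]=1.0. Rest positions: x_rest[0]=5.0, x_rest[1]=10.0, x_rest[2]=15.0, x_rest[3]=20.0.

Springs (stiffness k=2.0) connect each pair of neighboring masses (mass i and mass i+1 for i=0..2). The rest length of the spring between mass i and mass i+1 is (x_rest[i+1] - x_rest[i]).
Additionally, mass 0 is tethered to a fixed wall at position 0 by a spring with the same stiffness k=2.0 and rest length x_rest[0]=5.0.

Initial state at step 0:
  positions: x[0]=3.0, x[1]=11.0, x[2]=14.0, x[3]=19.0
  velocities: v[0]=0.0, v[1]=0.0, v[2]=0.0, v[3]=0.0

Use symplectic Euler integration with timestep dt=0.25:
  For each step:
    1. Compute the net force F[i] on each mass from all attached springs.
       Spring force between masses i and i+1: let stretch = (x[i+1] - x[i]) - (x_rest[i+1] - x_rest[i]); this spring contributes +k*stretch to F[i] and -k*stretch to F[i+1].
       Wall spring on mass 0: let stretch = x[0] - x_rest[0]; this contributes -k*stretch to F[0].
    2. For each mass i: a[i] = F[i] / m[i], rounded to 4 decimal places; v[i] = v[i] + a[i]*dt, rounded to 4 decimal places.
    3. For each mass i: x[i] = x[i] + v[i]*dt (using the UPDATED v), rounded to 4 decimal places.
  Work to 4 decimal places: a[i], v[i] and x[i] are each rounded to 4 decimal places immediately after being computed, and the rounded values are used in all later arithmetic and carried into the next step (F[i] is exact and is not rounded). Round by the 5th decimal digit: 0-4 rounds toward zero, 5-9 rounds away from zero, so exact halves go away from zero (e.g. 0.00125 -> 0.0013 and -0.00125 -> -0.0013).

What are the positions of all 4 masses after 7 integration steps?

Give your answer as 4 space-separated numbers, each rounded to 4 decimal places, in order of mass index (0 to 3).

Answer: 5.0566 9.9529 13.6785 20.0095

Derivation:
Step 0: x=[3.0000 11.0000 14.0000 19.0000] v=[0.0000 0.0000 0.0000 0.0000]
Step 1: x=[3.6250 10.3750 14.2500 19.0000] v=[2.5000 -2.5000 1.0000 0.0000]
Step 2: x=[4.6406 9.3906 14.6094 19.0313] v=[4.0625 -3.9375 1.4375 0.1250]
Step 3: x=[5.6699 8.4648 14.8692 19.1348] v=[4.1172 -3.7031 1.0391 0.4141]
Step 4: x=[6.3398 7.9902 14.8616 19.3301] v=[2.6797 -1.8984 -0.0303 0.7813]
Step 5: x=[6.4236 8.1682 14.5537 19.5919] v=[0.3350 0.7121 -1.2318 1.0471]
Step 6: x=[5.9225 8.9264 14.0773 19.8489] v=[-2.0045 3.0326 -1.9055 1.0280]
Step 7: x=[5.0566 9.9529 13.6785 20.0095] v=[-3.4638 4.1061 -1.5952 0.6422]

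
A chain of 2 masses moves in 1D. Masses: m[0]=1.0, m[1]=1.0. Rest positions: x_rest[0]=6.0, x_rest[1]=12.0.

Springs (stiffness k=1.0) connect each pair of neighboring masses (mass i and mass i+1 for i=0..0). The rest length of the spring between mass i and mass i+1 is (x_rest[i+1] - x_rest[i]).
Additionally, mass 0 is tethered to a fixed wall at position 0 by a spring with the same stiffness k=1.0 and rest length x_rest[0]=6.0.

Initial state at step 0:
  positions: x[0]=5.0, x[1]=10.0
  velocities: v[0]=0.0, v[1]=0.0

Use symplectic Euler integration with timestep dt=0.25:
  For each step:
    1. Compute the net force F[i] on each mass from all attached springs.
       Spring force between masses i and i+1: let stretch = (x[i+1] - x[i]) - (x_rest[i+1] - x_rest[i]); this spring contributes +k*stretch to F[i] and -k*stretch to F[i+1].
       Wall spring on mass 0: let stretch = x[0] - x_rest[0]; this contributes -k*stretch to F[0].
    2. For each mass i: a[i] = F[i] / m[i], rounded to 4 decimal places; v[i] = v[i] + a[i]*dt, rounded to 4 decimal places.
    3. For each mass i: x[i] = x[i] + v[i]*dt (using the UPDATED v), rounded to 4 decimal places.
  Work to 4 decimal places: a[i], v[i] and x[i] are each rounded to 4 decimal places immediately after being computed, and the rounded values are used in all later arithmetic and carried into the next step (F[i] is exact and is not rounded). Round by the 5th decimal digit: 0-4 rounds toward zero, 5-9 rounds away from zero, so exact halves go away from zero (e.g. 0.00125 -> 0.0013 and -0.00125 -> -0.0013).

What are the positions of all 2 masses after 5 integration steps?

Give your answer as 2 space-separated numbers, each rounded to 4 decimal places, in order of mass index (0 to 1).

Answer: 5.1173 10.8139

Derivation:
Step 0: x=[5.0000 10.0000] v=[0.0000 0.0000]
Step 1: x=[5.0000 10.0625] v=[0.0000 0.2500]
Step 2: x=[5.0039 10.1836] v=[0.0156 0.4844]
Step 3: x=[5.0188 10.3560] v=[0.0596 0.6895]
Step 4: x=[5.0536 10.5698] v=[0.1392 0.8552]
Step 5: x=[5.1173 10.8139] v=[0.2549 0.9762]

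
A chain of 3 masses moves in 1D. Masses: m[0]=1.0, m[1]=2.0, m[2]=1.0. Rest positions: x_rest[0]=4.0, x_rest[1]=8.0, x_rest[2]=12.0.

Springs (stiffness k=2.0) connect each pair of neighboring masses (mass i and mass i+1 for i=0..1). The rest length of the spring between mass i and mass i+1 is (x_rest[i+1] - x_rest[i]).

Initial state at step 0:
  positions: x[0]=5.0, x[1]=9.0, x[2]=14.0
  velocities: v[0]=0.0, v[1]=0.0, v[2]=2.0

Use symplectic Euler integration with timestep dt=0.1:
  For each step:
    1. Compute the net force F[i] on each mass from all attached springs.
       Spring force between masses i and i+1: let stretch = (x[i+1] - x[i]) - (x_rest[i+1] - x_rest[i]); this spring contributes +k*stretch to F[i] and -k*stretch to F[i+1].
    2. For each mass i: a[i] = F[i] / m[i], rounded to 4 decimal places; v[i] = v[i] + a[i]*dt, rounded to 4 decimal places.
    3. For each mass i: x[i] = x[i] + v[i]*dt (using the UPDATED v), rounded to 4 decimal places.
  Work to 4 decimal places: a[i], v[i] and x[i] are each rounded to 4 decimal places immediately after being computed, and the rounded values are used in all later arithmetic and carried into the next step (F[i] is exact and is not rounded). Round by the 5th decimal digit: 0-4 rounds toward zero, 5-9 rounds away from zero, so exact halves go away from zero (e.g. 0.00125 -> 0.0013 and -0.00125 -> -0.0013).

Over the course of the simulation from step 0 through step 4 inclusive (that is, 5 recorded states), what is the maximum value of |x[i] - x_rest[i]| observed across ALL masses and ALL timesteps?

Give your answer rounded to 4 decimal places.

Step 0: x=[5.0000 9.0000 14.0000] v=[0.0000 0.0000 2.0000]
Step 1: x=[5.0000 9.0100 14.1800] v=[0.0000 0.1000 1.8000]
Step 2: x=[5.0002 9.0316 14.3366] v=[0.0020 0.2160 1.5660]
Step 3: x=[5.0010 9.0659 14.4671] v=[0.0083 0.3434 1.3050]
Step 4: x=[5.0031 9.1136 14.5696] v=[0.0213 0.4770 1.0248]
Max displacement = 2.5696

Answer: 2.5696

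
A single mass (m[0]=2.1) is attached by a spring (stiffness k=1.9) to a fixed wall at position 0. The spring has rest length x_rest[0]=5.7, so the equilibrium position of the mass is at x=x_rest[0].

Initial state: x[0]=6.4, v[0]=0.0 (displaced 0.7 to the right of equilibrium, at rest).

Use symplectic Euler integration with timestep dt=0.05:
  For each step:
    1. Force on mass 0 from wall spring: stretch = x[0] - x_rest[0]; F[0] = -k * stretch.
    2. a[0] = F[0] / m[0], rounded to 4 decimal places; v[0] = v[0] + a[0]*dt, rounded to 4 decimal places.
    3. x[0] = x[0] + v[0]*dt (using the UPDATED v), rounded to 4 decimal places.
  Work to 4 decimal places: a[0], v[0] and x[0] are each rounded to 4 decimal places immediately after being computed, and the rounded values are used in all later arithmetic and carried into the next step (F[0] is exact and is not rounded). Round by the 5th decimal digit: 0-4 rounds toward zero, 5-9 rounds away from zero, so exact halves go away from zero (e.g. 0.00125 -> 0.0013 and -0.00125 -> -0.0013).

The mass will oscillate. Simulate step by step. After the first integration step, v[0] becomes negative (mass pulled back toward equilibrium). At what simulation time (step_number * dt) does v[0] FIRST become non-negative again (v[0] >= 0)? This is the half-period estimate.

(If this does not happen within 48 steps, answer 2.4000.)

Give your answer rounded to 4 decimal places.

Answer: 2.4000

Derivation:
Step 0: x=[6.4000] v=[0.0000]
Step 1: x=[6.3984] v=[-0.0317]
Step 2: x=[6.3952] v=[-0.0633]
Step 3: x=[6.3905] v=[-0.0948]
Step 4: x=[6.3842] v=[-0.1260]
Step 5: x=[6.3764] v=[-0.1570]
Step 6: x=[6.3670] v=[-0.1876]
Step 7: x=[6.3561] v=[-0.2178]
Step 8: x=[6.3437] v=[-0.2475]
Step 9: x=[6.3299] v=[-0.2766]
Step 10: x=[6.3146] v=[-0.3051]
Step 11: x=[6.2980] v=[-0.3329]
Step 12: x=[6.2800] v=[-0.3600]
Step 13: x=[6.2607] v=[-0.3862]
Step 14: x=[6.2401] v=[-0.4116]
Step 15: x=[6.2183] v=[-0.4360]
Step 16: x=[6.1953] v=[-0.4594]
Step 17: x=[6.1712] v=[-0.4818]
Step 18: x=[6.1460] v=[-0.5031]
Step 19: x=[6.1198] v=[-0.5233]
Step 20: x=[6.0927] v=[-0.5423]
Step 21: x=[6.0647] v=[-0.5601]
Step 22: x=[6.0359] v=[-0.5766]
Step 23: x=[6.0063] v=[-0.5918]
Step 24: x=[5.9760] v=[-0.6057]
Step 25: x=[5.9451] v=[-0.6182]
Step 26: x=[5.9136] v=[-0.6293]
Step 27: x=[5.8817] v=[-0.6390]
Step 28: x=[5.8493] v=[-0.6472]
Step 29: x=[5.8166] v=[-0.6540]
Step 30: x=[5.7836] v=[-0.6593]
Step 31: x=[5.7504] v=[-0.6631]
Step 32: x=[5.7171] v=[-0.6654]
Step 33: x=[5.6838] v=[-0.6662]
Step 34: x=[5.6505] v=[-0.6655]
Step 35: x=[5.6173] v=[-0.6633]
Step 36: x=[5.5843] v=[-0.6596]
Step 37: x=[5.5516] v=[-0.6544]
Step 38: x=[5.5192] v=[-0.6477]
Step 39: x=[5.4872] v=[-0.6395]
Step 40: x=[5.4557] v=[-0.6299]
Step 41: x=[5.4248] v=[-0.6189]
Step 42: x=[5.3945] v=[-0.6065]
Step 43: x=[5.3649] v=[-0.5927]
Step 44: x=[5.3360] v=[-0.5775]
Step 45: x=[5.3080] v=[-0.5610]
Step 46: x=[5.2808] v=[-0.5433]
Step 47: x=[5.2546] v=[-0.5243]
Step 48: x=[5.2294] v=[-0.5042]
v[0] did not become non-negative within 48 steps; using fallback time=2.4000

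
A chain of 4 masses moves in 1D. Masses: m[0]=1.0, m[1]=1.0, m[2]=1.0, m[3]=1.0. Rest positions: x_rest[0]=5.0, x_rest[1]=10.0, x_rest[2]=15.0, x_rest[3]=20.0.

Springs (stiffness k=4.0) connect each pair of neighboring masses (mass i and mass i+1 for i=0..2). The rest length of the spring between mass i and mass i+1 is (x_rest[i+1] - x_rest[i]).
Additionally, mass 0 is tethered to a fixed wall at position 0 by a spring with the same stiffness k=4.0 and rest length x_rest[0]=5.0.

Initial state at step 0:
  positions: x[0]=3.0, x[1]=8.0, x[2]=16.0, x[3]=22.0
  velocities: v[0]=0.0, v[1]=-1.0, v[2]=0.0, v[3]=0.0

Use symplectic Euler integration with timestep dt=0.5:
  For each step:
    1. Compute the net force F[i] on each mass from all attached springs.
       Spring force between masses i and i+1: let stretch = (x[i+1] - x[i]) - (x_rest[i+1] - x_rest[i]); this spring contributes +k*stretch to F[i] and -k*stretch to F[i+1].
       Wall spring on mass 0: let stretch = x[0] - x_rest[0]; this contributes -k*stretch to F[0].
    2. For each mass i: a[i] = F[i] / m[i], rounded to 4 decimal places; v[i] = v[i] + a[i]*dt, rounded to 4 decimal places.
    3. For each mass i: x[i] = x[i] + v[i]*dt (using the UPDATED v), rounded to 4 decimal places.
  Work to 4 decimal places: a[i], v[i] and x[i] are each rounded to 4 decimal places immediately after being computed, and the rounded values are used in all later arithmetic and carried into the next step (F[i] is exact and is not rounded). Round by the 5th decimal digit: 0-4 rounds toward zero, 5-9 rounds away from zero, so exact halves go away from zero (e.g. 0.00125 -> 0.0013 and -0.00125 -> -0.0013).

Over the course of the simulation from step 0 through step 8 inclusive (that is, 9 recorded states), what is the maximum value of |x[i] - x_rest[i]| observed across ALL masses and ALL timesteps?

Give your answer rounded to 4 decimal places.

Step 0: x=[3.0000 8.0000 16.0000 22.0000] v=[0.0000 -1.0000 0.0000 0.0000]
Step 1: x=[5.0000 10.5000 14.0000 21.0000] v=[4.0000 5.0000 -4.0000 -2.0000]
Step 2: x=[7.5000 11.0000 15.5000 18.0000] v=[5.0000 1.0000 3.0000 -6.0000]
Step 3: x=[6.0000 12.5000 15.0000 17.5000] v=[-3.0000 3.0000 -1.0000 -1.0000]
Step 4: x=[5.0000 10.0000 14.5000 19.5000] v=[-2.0000 -5.0000 -1.0000 4.0000]
Step 5: x=[4.0000 7.0000 14.5000 21.5000] v=[-2.0000 -6.0000 0.0000 4.0000]
Step 6: x=[2.0000 8.5000 14.0000 21.5000] v=[-4.0000 3.0000 -1.0000 0.0000]
Step 7: x=[4.5000 9.0000 15.5000 19.0000] v=[5.0000 1.0000 3.0000 -5.0000]
Step 8: x=[7.0000 11.5000 14.0000 18.0000] v=[5.0000 5.0000 -3.0000 -2.0000]
Max displacement = 3.0000

Answer: 3.0000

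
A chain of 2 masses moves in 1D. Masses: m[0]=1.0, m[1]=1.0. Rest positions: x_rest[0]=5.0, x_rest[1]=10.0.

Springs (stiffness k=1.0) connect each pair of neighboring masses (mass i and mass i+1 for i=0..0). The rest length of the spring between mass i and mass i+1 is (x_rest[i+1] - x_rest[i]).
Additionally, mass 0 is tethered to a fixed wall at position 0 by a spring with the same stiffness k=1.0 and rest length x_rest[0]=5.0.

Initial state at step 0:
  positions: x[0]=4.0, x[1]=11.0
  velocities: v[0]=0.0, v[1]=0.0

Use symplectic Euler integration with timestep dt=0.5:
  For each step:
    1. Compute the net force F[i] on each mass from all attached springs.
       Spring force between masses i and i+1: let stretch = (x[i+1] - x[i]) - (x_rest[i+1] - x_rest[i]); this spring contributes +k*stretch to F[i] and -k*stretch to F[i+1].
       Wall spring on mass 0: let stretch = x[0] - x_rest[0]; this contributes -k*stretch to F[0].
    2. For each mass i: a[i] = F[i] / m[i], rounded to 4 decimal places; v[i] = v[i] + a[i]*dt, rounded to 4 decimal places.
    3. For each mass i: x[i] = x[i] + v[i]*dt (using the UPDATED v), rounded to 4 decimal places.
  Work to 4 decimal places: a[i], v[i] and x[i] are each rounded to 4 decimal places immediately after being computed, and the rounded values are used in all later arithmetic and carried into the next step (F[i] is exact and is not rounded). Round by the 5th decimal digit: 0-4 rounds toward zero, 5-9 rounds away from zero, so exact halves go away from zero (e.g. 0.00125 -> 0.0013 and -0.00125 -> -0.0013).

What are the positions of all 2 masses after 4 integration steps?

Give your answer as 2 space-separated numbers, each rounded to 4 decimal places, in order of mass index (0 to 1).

Step 0: x=[4.0000 11.0000] v=[0.0000 0.0000]
Step 1: x=[4.7500 10.5000] v=[1.5000 -1.0000]
Step 2: x=[5.7500 9.8125] v=[2.0000 -1.3750]
Step 3: x=[6.3282 9.3594] v=[1.1563 -0.9063]
Step 4: x=[6.0821 9.3985] v=[-0.4922 0.0781]

Answer: 6.0821 9.3985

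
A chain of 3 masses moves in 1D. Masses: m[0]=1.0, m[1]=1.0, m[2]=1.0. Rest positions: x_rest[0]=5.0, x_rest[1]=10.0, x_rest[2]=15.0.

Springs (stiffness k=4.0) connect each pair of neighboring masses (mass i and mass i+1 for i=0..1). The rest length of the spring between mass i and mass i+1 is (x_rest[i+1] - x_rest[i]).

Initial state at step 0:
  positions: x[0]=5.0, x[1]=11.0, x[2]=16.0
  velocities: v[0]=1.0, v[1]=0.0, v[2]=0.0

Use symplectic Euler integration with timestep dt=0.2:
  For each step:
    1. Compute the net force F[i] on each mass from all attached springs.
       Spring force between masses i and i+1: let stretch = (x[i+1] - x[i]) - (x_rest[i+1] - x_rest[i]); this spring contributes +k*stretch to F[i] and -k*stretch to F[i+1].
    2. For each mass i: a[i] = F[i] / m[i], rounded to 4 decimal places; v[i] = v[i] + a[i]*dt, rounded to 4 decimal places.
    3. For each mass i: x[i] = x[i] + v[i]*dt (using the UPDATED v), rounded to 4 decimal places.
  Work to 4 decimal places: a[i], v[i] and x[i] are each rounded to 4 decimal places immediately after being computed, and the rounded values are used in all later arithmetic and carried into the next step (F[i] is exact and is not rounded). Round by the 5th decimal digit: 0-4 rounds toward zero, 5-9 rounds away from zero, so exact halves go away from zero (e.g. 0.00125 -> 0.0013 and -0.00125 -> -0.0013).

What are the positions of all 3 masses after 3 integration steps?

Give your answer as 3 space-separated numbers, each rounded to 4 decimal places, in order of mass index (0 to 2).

Answer: 6.2067 10.4998 15.8935

Derivation:
Step 0: x=[5.0000 11.0000 16.0000] v=[1.0000 0.0000 0.0000]
Step 1: x=[5.3600 10.8400 16.0000] v=[1.8000 -0.8000 0.0000]
Step 2: x=[5.7968 10.6288 15.9744] v=[2.1840 -1.0560 -0.1280]
Step 3: x=[6.2067 10.4998 15.8935] v=[2.0496 -0.6451 -0.4045]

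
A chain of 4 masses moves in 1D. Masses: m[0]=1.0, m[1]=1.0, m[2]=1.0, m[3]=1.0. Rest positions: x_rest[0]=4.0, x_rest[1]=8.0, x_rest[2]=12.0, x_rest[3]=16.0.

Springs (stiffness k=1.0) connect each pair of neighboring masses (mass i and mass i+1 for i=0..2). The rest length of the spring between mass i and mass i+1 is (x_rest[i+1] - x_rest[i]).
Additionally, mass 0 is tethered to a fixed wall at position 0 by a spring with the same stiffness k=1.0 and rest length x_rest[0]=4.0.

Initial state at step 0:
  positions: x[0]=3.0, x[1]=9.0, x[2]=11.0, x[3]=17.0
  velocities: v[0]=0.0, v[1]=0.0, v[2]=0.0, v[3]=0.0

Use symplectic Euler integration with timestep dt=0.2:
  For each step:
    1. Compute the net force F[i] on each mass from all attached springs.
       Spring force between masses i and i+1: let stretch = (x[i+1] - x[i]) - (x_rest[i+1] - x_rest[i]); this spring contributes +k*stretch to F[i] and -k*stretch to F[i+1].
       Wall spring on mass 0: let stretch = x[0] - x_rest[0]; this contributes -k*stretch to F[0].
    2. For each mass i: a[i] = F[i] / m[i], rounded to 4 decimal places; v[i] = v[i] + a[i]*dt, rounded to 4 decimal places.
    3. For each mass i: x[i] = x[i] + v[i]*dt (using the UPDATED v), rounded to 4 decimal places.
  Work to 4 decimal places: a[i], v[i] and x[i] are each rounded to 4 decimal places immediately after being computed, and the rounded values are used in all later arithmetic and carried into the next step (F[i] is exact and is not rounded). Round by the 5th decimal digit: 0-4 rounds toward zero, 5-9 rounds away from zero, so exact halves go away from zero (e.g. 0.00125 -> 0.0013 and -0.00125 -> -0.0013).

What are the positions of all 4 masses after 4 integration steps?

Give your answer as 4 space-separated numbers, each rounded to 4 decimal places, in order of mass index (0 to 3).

Step 0: x=[3.0000 9.0000 11.0000 17.0000] v=[0.0000 0.0000 0.0000 0.0000]
Step 1: x=[3.1200 8.8400 11.1600 16.9200] v=[0.6000 -0.8000 0.8000 -0.4000]
Step 2: x=[3.3440 8.5440 11.4576 16.7696] v=[1.1200 -1.4800 1.4880 -0.7520]
Step 3: x=[3.6422 8.1565 11.8511 16.5667] v=[1.4912 -1.9373 1.9677 -1.0144]
Step 4: x=[3.9753 7.7363 12.2855 16.3352] v=[1.6656 -2.1012 2.1719 -1.1575]

Answer: 3.9753 7.7363 12.2855 16.3352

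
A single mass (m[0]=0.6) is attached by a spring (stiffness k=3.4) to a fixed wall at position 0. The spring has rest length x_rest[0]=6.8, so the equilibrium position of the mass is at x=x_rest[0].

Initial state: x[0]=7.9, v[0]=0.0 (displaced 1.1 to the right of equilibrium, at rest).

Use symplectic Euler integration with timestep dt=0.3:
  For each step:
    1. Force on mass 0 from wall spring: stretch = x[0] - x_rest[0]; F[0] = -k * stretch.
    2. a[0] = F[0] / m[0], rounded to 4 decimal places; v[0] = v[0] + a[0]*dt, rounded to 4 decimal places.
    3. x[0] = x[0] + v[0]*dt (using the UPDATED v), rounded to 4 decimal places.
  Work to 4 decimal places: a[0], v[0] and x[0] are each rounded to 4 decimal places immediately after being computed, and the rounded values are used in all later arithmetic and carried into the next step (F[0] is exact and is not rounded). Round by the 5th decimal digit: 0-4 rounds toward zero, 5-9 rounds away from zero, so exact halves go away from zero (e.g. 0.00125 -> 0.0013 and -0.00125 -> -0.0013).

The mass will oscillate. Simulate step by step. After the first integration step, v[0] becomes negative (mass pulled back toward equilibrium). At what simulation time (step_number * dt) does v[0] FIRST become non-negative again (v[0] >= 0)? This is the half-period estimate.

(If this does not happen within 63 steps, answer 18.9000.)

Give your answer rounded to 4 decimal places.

Step 0: x=[7.9000] v=[0.0000]
Step 1: x=[7.3390] v=[-1.8700]
Step 2: x=[6.5031] v=[-2.7863]
Step 3: x=[5.8186] v=[-2.2816]
Step 4: x=[5.6346] v=[-0.6132]
Step 5: x=[6.0450] v=[1.3680]
First v>=0 after going negative at step 5, time=1.5000

Answer: 1.5000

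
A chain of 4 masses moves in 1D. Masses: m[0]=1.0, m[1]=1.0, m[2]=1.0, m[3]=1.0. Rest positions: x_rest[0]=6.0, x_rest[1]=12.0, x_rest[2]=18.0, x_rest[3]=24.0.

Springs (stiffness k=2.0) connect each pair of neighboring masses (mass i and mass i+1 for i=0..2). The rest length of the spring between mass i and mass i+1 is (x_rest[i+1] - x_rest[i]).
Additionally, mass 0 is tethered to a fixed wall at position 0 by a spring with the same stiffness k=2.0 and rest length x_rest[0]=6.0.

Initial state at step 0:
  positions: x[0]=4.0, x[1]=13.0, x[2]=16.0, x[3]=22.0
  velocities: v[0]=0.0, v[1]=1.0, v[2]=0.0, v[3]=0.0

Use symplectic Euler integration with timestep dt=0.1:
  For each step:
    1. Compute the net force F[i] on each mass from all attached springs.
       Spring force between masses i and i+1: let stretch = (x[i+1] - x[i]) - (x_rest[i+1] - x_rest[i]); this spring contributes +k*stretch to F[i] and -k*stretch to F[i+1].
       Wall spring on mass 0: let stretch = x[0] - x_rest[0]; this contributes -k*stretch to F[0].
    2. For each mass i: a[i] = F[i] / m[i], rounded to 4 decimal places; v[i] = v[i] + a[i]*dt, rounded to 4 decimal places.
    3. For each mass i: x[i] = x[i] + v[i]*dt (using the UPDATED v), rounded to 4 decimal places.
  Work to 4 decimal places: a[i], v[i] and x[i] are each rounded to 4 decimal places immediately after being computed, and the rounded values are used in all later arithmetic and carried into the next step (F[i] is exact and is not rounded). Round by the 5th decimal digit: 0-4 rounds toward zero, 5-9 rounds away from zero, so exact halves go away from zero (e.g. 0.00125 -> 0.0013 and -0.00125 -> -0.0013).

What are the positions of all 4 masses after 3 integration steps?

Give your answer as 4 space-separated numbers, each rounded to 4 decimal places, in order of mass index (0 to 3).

Step 0: x=[4.0000 13.0000 16.0000 22.0000] v=[0.0000 1.0000 0.0000 0.0000]
Step 1: x=[4.1000 12.9800 16.0600 22.0000] v=[1.0000 -0.2000 0.6000 0.0000]
Step 2: x=[4.2956 12.8440 16.1772 22.0012] v=[1.9560 -1.3600 1.1720 0.0120]
Step 3: x=[4.5763 12.6037 16.3442 22.0059] v=[2.8066 -2.4030 1.6702 0.0472]

Answer: 4.5763 12.6037 16.3442 22.0059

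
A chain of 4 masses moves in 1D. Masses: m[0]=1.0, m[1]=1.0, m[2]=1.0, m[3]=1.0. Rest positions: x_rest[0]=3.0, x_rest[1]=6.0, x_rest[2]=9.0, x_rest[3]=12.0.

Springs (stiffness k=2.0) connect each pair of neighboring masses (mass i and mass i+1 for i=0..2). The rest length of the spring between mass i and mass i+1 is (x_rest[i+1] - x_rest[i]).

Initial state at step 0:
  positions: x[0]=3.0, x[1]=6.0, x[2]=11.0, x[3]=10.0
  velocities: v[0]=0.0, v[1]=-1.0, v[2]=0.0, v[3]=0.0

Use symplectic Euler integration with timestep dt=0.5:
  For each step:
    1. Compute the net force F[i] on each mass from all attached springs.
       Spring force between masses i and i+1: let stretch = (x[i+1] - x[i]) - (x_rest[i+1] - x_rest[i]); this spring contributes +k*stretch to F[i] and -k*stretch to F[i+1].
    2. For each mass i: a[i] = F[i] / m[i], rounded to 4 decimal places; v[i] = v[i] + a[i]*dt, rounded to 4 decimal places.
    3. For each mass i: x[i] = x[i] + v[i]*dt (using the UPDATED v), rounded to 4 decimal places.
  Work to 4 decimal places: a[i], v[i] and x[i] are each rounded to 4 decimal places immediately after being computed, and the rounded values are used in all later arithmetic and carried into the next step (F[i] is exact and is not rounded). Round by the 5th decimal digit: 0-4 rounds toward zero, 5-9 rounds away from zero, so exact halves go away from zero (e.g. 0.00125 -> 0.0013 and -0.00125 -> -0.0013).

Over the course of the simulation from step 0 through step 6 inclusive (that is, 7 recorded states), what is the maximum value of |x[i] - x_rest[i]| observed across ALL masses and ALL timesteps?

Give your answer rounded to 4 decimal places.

Answer: 2.7812

Derivation:
Step 0: x=[3.0000 6.0000 11.0000 10.0000] v=[0.0000 -1.0000 0.0000 0.0000]
Step 1: x=[3.0000 6.5000 8.0000 12.0000] v=[0.0000 1.0000 -6.0000 4.0000]
Step 2: x=[3.2500 6.0000 6.2500 13.5000] v=[0.5000 -1.0000 -3.5000 3.0000]
Step 3: x=[3.3750 4.2500 8.0000 12.8750] v=[0.2500 -3.5000 3.5000 -1.2500]
Step 4: x=[2.4375 3.9375 10.3125 11.3125] v=[-1.8750 -0.6250 4.6250 -3.1250]
Step 5: x=[0.7500 6.0625 9.9375 10.7500] v=[-3.3750 4.2500 -0.7500 -1.1250]
Step 6: x=[0.2188 7.4688 8.0313 11.2813] v=[-1.0625 2.8125 -3.8125 1.0625]
Max displacement = 2.7812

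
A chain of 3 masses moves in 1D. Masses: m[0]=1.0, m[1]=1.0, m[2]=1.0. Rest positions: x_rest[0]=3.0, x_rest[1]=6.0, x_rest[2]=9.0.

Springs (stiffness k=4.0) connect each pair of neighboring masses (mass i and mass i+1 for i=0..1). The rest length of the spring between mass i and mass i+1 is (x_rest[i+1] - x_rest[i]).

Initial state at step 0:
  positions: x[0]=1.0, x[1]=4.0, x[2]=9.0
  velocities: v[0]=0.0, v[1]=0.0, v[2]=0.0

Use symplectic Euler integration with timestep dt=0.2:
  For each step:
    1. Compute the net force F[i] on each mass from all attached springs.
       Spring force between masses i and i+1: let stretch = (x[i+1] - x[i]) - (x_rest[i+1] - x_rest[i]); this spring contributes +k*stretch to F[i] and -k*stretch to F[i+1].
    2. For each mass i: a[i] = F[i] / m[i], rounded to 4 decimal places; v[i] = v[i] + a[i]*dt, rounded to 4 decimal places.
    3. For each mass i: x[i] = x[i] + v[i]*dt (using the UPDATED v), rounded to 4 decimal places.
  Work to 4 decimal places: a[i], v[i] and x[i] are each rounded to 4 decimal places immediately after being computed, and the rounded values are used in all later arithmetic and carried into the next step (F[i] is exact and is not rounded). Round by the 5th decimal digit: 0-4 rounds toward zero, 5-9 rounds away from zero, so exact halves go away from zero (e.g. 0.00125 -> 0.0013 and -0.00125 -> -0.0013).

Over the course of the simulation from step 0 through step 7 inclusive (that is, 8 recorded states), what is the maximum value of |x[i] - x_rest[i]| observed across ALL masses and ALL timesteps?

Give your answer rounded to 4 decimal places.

Step 0: x=[1.0000 4.0000 9.0000] v=[0.0000 0.0000 0.0000]
Step 1: x=[1.0000 4.3200 8.6800] v=[0.0000 1.6000 -1.6000]
Step 2: x=[1.0512 4.8064 8.1424] v=[0.2560 2.4320 -2.6880]
Step 3: x=[1.2232 5.2257 7.5510] v=[0.8602 2.0966 -2.9568]
Step 4: x=[1.5556 5.3767 7.0676] v=[1.6622 0.7548 -2.4170]
Step 5: x=[2.0194 5.1868 6.7937] v=[2.3191 -0.9494 -1.3697]
Step 6: x=[2.5100 4.7472 6.7427] v=[2.4530 -2.1978 -0.2552]
Step 7: x=[2.8786 4.2690 6.8524] v=[1.8428 -2.3912 0.5484]
Max displacement = 2.2573

Answer: 2.2573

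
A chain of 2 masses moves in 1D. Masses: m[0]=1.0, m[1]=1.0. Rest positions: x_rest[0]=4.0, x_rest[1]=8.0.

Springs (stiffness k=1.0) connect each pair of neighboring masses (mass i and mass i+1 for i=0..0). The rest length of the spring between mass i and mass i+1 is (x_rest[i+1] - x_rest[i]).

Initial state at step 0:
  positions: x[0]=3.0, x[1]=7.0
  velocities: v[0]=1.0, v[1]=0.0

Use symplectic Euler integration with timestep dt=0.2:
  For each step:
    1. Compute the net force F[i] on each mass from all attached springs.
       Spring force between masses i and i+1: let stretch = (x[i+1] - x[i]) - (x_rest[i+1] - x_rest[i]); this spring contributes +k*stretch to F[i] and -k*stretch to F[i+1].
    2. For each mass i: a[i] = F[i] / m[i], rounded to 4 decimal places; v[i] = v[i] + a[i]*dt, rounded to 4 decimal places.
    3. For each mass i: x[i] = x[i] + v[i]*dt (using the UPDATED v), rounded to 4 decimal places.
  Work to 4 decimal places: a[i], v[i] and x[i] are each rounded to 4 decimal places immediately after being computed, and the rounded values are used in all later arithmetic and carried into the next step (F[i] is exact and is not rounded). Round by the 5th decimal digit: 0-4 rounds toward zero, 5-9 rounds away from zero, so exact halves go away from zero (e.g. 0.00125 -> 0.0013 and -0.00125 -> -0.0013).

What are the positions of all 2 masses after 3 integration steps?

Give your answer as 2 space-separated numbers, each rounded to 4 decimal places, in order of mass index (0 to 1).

Answer: 3.5686 7.0314

Derivation:
Step 0: x=[3.0000 7.0000] v=[1.0000 0.0000]
Step 1: x=[3.2000 7.0000] v=[1.0000 0.0000]
Step 2: x=[3.3920 7.0080] v=[0.9600 0.0400]
Step 3: x=[3.5686 7.0314] v=[0.8832 0.1168]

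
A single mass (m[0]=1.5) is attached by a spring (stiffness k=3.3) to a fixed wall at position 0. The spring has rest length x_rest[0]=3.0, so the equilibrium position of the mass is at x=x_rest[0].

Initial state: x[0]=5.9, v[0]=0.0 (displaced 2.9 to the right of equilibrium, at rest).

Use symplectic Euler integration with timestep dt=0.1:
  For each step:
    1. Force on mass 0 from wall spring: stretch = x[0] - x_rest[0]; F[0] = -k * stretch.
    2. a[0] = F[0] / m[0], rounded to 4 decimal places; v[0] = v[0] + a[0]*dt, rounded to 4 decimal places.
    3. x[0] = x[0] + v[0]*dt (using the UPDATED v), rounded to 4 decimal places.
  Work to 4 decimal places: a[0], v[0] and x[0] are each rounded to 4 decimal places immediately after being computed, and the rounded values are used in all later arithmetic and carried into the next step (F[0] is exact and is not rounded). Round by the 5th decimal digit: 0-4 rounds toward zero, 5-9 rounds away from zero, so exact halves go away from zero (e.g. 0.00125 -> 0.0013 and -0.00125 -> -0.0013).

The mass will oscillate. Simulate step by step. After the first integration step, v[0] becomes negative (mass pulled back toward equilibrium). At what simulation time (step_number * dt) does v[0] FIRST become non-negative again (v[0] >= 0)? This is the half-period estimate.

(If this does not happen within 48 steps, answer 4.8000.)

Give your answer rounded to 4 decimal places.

Step 0: x=[5.9000] v=[0.0000]
Step 1: x=[5.8362] v=[-0.6380]
Step 2: x=[5.7100] v=[-1.2620]
Step 3: x=[5.5242] v=[-1.8582]
Step 4: x=[5.2829] v=[-2.4135]
Step 5: x=[4.9913] v=[-2.9157]
Step 6: x=[4.6559] v=[-3.3538]
Step 7: x=[4.2841] v=[-3.7181]
Step 8: x=[3.8840] v=[-4.0006]
Step 9: x=[3.4645] v=[-4.1951]
Step 10: x=[3.0348] v=[-4.2973]
Step 11: x=[2.6043] v=[-4.3050]
Step 12: x=[2.1825] v=[-4.2180]
Step 13: x=[1.7787] v=[-4.0382]
Step 14: x=[1.4018] v=[-3.7695]
Step 15: x=[1.0600] v=[-3.4179]
Step 16: x=[0.7609] v=[-2.9911]
Step 17: x=[0.5111] v=[-2.4985]
Step 18: x=[0.3160] v=[-1.9509]
Step 19: x=[0.1800] v=[-1.3604]
Step 20: x=[0.1060] v=[-0.7400]
Step 21: x=[0.0957] v=[-0.1033]
Step 22: x=[0.1493] v=[0.5357]
First v>=0 after going negative at step 22, time=2.2000

Answer: 2.2000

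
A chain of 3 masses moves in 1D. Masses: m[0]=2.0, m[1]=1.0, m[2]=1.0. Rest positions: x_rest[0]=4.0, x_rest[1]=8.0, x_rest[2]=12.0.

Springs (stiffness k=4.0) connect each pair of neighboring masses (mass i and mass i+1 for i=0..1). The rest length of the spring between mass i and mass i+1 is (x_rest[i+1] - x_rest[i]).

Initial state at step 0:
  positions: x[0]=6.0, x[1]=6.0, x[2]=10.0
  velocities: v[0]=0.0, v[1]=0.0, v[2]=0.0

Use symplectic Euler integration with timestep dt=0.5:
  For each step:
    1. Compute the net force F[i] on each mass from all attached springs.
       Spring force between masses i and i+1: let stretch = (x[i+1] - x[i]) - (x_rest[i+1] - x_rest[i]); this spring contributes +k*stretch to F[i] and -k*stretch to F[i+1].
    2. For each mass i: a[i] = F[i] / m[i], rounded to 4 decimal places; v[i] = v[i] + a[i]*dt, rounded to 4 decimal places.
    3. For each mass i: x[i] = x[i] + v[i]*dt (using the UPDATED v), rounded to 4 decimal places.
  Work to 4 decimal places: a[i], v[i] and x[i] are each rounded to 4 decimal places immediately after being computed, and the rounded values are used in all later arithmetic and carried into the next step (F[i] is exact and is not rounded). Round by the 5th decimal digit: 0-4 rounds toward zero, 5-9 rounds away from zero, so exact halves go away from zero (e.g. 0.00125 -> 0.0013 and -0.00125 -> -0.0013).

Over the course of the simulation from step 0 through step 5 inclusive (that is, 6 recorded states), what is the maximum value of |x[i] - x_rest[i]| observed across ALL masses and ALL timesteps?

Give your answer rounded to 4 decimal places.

Answer: 4.0000

Derivation:
Step 0: x=[6.0000 6.0000 10.0000] v=[0.0000 0.0000 0.0000]
Step 1: x=[4.0000 10.0000 10.0000] v=[-4.0000 8.0000 0.0000]
Step 2: x=[3.0000 8.0000 14.0000] v=[-2.0000 -4.0000 8.0000]
Step 3: x=[2.5000 7.0000 16.0000] v=[-1.0000 -2.0000 4.0000]
Step 4: x=[2.2500 10.5000 13.0000] v=[-0.5000 7.0000 -6.0000]
Step 5: x=[4.1250 8.2500 11.5000] v=[3.7500 -4.5000 -3.0000]
Max displacement = 4.0000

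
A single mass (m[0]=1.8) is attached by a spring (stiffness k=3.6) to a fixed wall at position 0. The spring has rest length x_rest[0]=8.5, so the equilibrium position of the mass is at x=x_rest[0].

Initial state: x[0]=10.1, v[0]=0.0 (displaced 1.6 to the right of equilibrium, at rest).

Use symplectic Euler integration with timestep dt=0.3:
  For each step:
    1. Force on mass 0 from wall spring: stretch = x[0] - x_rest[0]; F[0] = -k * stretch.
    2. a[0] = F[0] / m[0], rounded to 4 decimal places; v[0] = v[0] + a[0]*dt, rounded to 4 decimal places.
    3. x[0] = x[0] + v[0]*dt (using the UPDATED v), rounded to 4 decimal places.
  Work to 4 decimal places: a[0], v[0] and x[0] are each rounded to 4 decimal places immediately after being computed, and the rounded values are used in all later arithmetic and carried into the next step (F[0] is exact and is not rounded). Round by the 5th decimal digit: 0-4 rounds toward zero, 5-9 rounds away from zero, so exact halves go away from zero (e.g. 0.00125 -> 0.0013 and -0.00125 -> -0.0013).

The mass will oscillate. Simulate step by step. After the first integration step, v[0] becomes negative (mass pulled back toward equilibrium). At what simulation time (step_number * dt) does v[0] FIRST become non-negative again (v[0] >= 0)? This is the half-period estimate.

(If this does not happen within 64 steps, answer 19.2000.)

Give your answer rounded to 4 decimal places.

Answer: 2.4000

Derivation:
Step 0: x=[10.1000] v=[0.0000]
Step 1: x=[9.8120] v=[-0.9600]
Step 2: x=[9.2878] v=[-1.7472]
Step 3: x=[8.6218] v=[-2.2199]
Step 4: x=[7.9339] v=[-2.2930]
Step 5: x=[7.3479] v=[-1.9533]
Step 6: x=[6.9693] v=[-1.2620]
Step 7: x=[6.8662] v=[-0.3436]
Step 8: x=[7.0572] v=[0.6367]
First v>=0 after going negative at step 8, time=2.4000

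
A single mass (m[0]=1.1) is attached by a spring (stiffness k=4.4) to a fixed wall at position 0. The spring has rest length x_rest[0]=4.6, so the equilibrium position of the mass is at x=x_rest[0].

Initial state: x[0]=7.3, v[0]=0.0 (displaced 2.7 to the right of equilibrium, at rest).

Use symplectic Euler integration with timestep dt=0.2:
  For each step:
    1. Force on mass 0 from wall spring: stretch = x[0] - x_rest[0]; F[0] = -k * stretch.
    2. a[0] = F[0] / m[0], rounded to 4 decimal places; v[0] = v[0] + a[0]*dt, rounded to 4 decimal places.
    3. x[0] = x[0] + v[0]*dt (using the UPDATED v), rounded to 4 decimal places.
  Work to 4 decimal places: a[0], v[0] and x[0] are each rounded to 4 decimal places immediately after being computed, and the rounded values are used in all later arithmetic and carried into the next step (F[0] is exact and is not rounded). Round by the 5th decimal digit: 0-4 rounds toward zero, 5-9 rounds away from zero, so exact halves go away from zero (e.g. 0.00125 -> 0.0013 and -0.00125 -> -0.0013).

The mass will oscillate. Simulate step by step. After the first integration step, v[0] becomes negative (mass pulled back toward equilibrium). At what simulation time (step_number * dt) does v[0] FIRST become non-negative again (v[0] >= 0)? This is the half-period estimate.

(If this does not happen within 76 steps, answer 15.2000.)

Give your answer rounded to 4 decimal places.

Step 0: x=[7.3000] v=[0.0000]
Step 1: x=[6.8680] v=[-2.1600]
Step 2: x=[6.0731] v=[-3.9744]
Step 3: x=[5.0425] v=[-5.1529]
Step 4: x=[3.9411] v=[-5.5069]
Step 5: x=[2.9451] v=[-4.9798]
Step 6: x=[2.2139] v=[-3.6559]
Step 7: x=[1.8645] v=[-1.7470]
Step 8: x=[1.9528] v=[0.4414]
First v>=0 after going negative at step 8, time=1.6000

Answer: 1.6000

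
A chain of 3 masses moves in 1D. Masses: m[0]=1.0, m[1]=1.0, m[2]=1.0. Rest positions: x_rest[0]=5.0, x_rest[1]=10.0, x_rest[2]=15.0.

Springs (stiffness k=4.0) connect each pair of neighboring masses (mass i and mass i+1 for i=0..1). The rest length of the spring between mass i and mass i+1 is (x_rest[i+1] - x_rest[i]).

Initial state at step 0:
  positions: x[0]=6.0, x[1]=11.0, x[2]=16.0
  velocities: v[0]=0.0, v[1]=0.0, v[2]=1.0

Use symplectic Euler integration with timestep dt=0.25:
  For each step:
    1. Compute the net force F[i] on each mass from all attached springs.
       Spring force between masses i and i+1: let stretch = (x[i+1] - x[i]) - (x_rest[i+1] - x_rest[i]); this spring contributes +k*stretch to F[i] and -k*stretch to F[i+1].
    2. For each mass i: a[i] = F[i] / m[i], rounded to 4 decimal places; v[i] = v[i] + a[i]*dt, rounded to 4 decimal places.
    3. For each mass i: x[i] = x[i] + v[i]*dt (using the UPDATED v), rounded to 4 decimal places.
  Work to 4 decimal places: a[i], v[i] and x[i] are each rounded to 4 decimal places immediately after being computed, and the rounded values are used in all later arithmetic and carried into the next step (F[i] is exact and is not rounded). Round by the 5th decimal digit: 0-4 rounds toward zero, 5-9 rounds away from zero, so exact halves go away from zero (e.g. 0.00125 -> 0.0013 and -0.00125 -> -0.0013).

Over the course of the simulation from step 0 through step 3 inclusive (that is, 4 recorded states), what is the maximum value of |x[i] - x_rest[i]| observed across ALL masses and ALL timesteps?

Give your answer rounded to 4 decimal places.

Step 0: x=[6.0000 11.0000 16.0000] v=[0.0000 0.0000 1.0000]
Step 1: x=[6.0000 11.0000 16.2500] v=[0.0000 0.0000 1.0000]
Step 2: x=[6.0000 11.0625 16.4375] v=[0.0000 0.2500 0.7500]
Step 3: x=[6.0156 11.2031 16.5313] v=[0.0625 0.5625 0.3750]
Max displacement = 1.5313

Answer: 1.5313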